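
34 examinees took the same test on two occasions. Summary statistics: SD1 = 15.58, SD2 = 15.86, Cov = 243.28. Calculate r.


r = cov(X,Y) / (SD_X * SD_Y)
r = 243.28 / (15.58 * 15.86)
r = 243.28 / 247.0988
r = 0.9845

0.9845


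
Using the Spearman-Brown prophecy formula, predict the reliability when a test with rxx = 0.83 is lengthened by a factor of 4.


r_new = (n * rxx) / (1 + (n-1) * rxx)
r_new = (4 * 0.83) / (1 + 3 * 0.83)
r_new = 3.32 / 3.49
r_new = 0.9513

0.9513


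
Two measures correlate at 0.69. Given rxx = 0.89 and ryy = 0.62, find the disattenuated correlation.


r_corrected = rxy / sqrt(rxx * ryy)
= 0.69 / sqrt(0.89 * 0.62)
= 0.69 / sqrt(0.5518)
= 0.69 / 0.742832
r_corrected = 0.9289

0.9289


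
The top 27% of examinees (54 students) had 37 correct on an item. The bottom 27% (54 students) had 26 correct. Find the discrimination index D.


p_upper = 37/54 = 0.6852
p_lower = 26/54 = 0.4815
D = 0.6852 - 0.4815 = 0.2037

0.2037


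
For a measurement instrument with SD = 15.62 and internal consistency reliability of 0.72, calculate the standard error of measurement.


SEM = SD * sqrt(1 - rxx)
SEM = 15.62 * sqrt(1 - 0.72)
SEM = 15.62 * sqrt(0.28) = 15.62 * 0.52915
SEM = 8.2653

8.2653


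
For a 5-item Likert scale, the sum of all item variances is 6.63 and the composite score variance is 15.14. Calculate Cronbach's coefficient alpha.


alpha = (k/(k-1)) * (1 - sum(si^2)/s_total^2)
= (5/4) * (1 - 6.63/15.14)
alpha = 0.7026

0.7026


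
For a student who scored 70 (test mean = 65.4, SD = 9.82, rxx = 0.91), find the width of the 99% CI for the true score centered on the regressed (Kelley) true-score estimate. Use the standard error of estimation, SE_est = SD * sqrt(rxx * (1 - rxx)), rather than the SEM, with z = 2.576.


True score estimate = 0.91*70 + 0.09*65.4 = 69.586
SE_est = SD * sqrt(rxx * (1 - rxx)) = 9.82 * sqrt(0.91 * 0.09) = 9.82 * sqrt(0.0819) = 2.810305
CI = T_est +/- z * SE_est, so width = 2 * z * SE_est = 2 * 2.576 * 2.810305
Width = 14.4787

14.4787


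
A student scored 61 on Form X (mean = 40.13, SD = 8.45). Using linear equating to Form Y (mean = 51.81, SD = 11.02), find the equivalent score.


slope = SD_Y / SD_X = 11.02 / 8.45 ~ 1.3041
intercept = mean_Y - slope * mean_X = 51.81 - (11.02 / 8.45) * 40.13 ~ -0.5252
Y = slope * X + intercept. To avoid rounding drift from the rounded slope/intercept, evaluate the equivalent form Y = mean_Y + SD_Y * (X - mean_X) / SD_X at full precision:
Y = 51.81 + 11.02 * (61 - 40.13) / 8.45
Y = 51.81 + 11.02 * 20.87 / 8.45
Y = 51.81 + 229.9874 / 8.45
Y = 51.81 + 27.2174
Y = 79.0274

79.0274


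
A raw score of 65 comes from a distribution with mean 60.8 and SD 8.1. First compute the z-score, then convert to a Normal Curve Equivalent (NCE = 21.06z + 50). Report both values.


z = (X - mean) / SD = (65 - 60.8) / 8.1
z = 4.2 / 8.1
z = 0.5185
NCE = NCE = 21.06z + 50
Carry z at full precision (z = 4.2 / 8.1) into the conversion:
NCE = 21.06 * (4.2 / 8.1) + 50 = 88.452 / 8.1 + 50
NCE = 10.92 + 50
NCE = 60.92

60.92


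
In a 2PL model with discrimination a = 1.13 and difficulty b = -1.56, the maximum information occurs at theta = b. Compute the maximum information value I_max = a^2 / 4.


For 2PL, max info at theta = b = -1.56
I_max = a^2 / 4 = 1.13^2 / 4
= 1.2769 / 4
I_max = 0.3192

0.3192


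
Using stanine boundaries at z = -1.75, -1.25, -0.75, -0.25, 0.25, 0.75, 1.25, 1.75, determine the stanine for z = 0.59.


Stanine boundaries: [-1.75, -1.25, -0.75, -0.25, 0.25, 0.75, 1.25, 1.75]
z = 0.59
Check each boundary:
  z >= -1.75 -> could be stanine 2
  z >= -1.25 -> could be stanine 3
  z >= -0.75 -> could be stanine 4
  z >= -0.25 -> could be stanine 5
  z >= 0.25 -> could be stanine 6
  z < 0.75
  z < 1.25
  z < 1.75
Highest qualifying boundary gives stanine = 6

6


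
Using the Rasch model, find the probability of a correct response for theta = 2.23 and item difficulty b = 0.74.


theta - b = 2.23 - 0.74 = 1.49
exp(-(theta - b)) = exp(-1.49) = 0.2254
P = 1 / (1 + 0.2254)
P = 0.8161

0.8161


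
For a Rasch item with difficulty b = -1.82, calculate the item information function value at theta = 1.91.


P = 1/(1+exp(-(1.91--1.82))) = 0.9766
I = P*(1-P) = 0.9766 * 0.0234
I = 0.0229

0.0229


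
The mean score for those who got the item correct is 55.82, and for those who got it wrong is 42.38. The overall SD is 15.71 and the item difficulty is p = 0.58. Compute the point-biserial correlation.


q = 1 - p = 0.42
rpb = ((M1 - M0) / SD) * sqrt(p * q)
rpb = ((55.82 - 42.38) / 15.71) * sqrt(0.58 * 0.42)
rpb = 0.4222

0.4222


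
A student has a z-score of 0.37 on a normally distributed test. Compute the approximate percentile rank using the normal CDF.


CDF(z) = 0.5 * (1 + erf(z/sqrt(2)))
erf(0.2616) = 0.2886
CDF = 0.6443
Percentile rank = 0.6443 * 100 = 64.43

64.43


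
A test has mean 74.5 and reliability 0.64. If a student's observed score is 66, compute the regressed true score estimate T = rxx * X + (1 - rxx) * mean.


T_est = rxx * X + (1 - rxx) * mean
T_est = 0.64 * 66 + 0.36 * 74.5
T_est = 42.24 + 26.82
T_est = 69.06

69.06


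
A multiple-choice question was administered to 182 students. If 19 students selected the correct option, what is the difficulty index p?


Item difficulty p = number correct / total examinees
p = 19 / 182
p = 0.1044

0.1044


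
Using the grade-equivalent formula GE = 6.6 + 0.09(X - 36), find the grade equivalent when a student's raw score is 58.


raw - median = 58 - 36 = 22
slope * diff = 0.09 * 22 = 1.98
GE = 6.6 + 1.98
GE = 8.58

8.58


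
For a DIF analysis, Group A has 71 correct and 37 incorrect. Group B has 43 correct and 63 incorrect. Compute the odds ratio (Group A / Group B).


Odds_A = 71/37 = 1.9189
Odds_B = 43/63 = 0.6825
OR = Odds_A / Odds_B = 1.9189 / 0.6825
Exactly, OR = (71 * 63) / (37 * 43) = 4473 / 1591
OR = 2.8114

2.8114


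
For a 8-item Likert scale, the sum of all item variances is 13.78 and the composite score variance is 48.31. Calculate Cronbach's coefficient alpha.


alpha = (k/(k-1)) * (1 - sum(si^2)/s_total^2)
= (8/7) * (1 - 13.78/48.31)
alpha = 0.8169

0.8169


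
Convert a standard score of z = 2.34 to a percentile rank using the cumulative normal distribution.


CDF(z) = 0.5 * (1 + erf(z/sqrt(2)))
erf(1.6546) = 0.9807
CDF = 0.9904
Percentile rank = 0.9904 * 100 = 99.04

99.04


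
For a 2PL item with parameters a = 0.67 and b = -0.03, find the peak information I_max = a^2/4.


For 2PL, max info at theta = b = -0.03
I_max = a^2 / 4 = 0.67^2 / 4
= 0.4489 / 4
I_max = 0.1122

0.1122


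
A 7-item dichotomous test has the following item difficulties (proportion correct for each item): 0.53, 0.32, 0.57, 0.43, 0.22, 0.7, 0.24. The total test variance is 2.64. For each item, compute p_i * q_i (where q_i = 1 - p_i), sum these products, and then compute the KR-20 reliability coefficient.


For each item, compute p_i * q_i:
  Item 1: 0.53 * 0.47 = 0.2491
  Item 2: 0.32 * 0.68 = 0.2176
  Item 3: 0.57 * 0.43 = 0.2451
  Item 4: 0.43 * 0.57 = 0.2451
  Item 5: 0.22 * 0.78 = 0.1716
  Item 6: 0.7 * 0.3 = 0.21
  Item 7: 0.24 * 0.76 = 0.1824
Sum(p_i * q_i) = 0.2491 + 0.2176 + 0.2451 + 0.2451 + 0.1716 + 0.21 + 0.1824 = 1.5209
KR-20 = (k/(k-1)) * (1 - Sum(p_i*q_i) / Var_total)
= (7/6) * (1 - 1.5209/2.64)
= 1.1667 * 0.4239
KR-20 = 0.4946

0.4946


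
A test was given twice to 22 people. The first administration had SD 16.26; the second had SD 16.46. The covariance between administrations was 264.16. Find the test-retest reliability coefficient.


r = cov(X,Y) / (SD_X * SD_Y)
r = 264.16 / (16.26 * 16.46)
r = 264.16 / 267.6396
r = 0.987

0.987


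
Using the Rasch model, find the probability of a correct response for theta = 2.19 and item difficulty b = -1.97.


theta - b = 2.19 - -1.97 = 4.16
exp(-(theta - b)) = exp(-4.16) = 0.0156
P = 1 / (1 + 0.0156)
P = 0.9846

0.9846


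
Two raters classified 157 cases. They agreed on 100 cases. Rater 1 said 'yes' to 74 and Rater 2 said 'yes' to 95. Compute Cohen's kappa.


P_o = 100/157 = 0.636943
P_e = (74*95 + 83*62) / 24649 = 0.493975
kappa = (P_o - P_e) / (1 - P_e)
kappa = (0.636943 - 0.493975) / (1 - 0.493975)
kappa = 0.2825

0.2825


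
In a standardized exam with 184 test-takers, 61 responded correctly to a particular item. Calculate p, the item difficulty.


Item difficulty p = number correct / total examinees
p = 61 / 184
p = 0.3315

0.3315


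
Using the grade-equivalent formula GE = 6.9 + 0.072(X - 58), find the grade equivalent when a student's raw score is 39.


raw - median = 39 - 58 = -19
slope * diff = 0.072 * -19 = -1.368
GE = 6.9 + -1.368
GE = 5.532

5.532


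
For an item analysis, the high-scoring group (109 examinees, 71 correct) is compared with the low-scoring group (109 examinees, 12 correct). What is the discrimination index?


p_upper = 71/109 = 0.6514
p_lower = 12/109 = 0.1101
D = 0.6514 - 0.1101 = 0.5413

0.5413


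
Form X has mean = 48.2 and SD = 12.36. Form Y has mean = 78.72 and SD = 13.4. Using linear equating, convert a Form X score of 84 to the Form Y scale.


slope = SD_Y / SD_X = 13.4 / 12.36 ~ 1.0841
intercept = mean_Y - slope * mean_X = 78.72 - (13.4 / 12.36) * 48.2 ~ 26.4643
Y = slope * X + intercept. To avoid rounding drift from the rounded slope/intercept, evaluate the equivalent form Y = mean_Y + SD_Y * (X - mean_X) / SD_X at full precision:
Y = 78.72 + 13.4 * (84 - 48.2) / 12.36
Y = 78.72 + 13.4 * 35.8 / 12.36
Y = 78.72 + 479.72 / 12.36
Y = 78.72 + 38.8123
Y = 117.5323

117.5323


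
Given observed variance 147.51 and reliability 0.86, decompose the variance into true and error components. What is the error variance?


var_true = rxx * var_obs = 0.86 * 147.51 = 126.8586
var_error = var_obs - var_true
var_error = 147.51 - 126.8586
var_error = 20.6514

20.6514


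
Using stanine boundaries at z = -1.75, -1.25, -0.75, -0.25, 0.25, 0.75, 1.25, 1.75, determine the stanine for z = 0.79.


Stanine boundaries: [-1.75, -1.25, -0.75, -0.25, 0.25, 0.75, 1.25, 1.75]
z = 0.79
Check each boundary:
  z >= -1.75 -> could be stanine 2
  z >= -1.25 -> could be stanine 3
  z >= -0.75 -> could be stanine 4
  z >= -0.25 -> could be stanine 5
  z >= 0.25 -> could be stanine 6
  z >= 0.75 -> could be stanine 7
  z < 1.25
  z < 1.75
Highest qualifying boundary gives stanine = 7

7


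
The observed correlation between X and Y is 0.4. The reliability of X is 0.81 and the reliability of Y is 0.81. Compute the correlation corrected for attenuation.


r_corrected = rxy / sqrt(rxx * ryy)
= 0.4 / sqrt(0.81 * 0.81)
= 0.4 / sqrt(0.6561)
= 0.4 / 0.81
r_corrected = 0.4938

0.4938


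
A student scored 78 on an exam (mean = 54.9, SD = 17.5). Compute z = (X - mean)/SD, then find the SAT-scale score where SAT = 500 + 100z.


z = (X - mean) / SD = (78 - 54.9) / 17.5
z = 23.1 / 17.5
z = 1.32
SAT-scale = SAT = 500 + 100z
Carry z at full precision (z = 23.1 / 17.5) into the conversion:
SAT-scale = 500 + 100 * (23.1 / 17.5) = 500 + 2310 / 17.5
SAT-scale = 500 + 132.0
SAT-scale = 632.0

632.0


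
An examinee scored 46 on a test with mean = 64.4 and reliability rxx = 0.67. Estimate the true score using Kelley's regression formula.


T_est = rxx * X + (1 - rxx) * mean
T_est = 0.67 * 46 + 0.33 * 64.4
T_est = 30.82 + 21.252
T_est = 52.072

52.072


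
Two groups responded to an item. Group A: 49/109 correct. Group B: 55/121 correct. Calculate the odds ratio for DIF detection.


Odds_A = 49/60 = 0.8167
Odds_B = 55/66 = 0.8333
OR = Odds_A / Odds_B = 0.8167 / 0.8333
Exactly, OR = (49 * 66) / (60 * 55) = 3234 / 3300
OR = 0.98

0.98


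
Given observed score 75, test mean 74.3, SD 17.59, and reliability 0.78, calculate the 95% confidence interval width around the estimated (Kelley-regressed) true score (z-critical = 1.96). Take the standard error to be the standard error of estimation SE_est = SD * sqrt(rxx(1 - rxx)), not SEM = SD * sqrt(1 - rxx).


True score estimate = 0.78*75 + 0.22*74.3 = 74.846
SE_est = SD * sqrt(rxx * (1 - rxx)) = 17.59 * sqrt(0.78 * 0.22) = 17.59 * sqrt(0.1716) = 7.286592
CI = T_est +/- z * SE_est, so width = 2 * z * SE_est = 2 * 1.96 * 7.286592
Width = 28.5634

28.5634


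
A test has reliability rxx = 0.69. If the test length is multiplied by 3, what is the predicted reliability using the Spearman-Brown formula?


r_new = (n * rxx) / (1 + (n-1) * rxx)
r_new = (3 * 0.69) / (1 + 2 * 0.69)
r_new = 2.07 / 2.38
r_new = 0.8697

0.8697


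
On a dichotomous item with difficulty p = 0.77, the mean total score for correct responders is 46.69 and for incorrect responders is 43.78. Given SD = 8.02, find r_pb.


q = 1 - p = 0.23
rpb = ((M1 - M0) / SD) * sqrt(p * q)
rpb = ((46.69 - 43.78) / 8.02) * sqrt(0.77 * 0.23)
rpb = 0.1527

0.1527


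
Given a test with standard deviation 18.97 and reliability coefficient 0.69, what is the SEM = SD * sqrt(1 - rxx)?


SEM = SD * sqrt(1 - rxx)
SEM = 18.97 * sqrt(1 - 0.69)
SEM = 18.97 * sqrt(0.31) = 18.97 * 0.556776
SEM = 10.562

10.562


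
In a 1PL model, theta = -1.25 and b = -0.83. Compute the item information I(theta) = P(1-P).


P = 1/(1+exp(-(-1.25--0.83))) = 0.3965
I = P*(1-P) = 0.3965 * 0.6035
I = 0.2393

0.2393


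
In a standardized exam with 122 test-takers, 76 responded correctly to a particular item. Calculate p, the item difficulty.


Item difficulty p = number correct / total examinees
p = 76 / 122
p = 0.623

0.623


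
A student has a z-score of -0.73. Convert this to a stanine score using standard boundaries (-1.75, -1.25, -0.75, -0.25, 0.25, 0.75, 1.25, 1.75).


Stanine boundaries: [-1.75, -1.25, -0.75, -0.25, 0.25, 0.75, 1.25, 1.75]
z = -0.73
Check each boundary:
  z >= -1.75 -> could be stanine 2
  z >= -1.25 -> could be stanine 3
  z >= -0.75 -> could be stanine 4
  z < -0.25
  z < 0.25
  z < 0.75
  z < 1.25
  z < 1.75
Highest qualifying boundary gives stanine = 4

4


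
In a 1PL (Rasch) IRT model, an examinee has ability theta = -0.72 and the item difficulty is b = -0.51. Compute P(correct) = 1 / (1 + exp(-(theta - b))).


theta - b = -0.72 - -0.51 = -0.21
exp(-(theta - b)) = exp(0.21) = 1.2337
P = 1 / (1 + 1.2337)
P = 0.4477

0.4477


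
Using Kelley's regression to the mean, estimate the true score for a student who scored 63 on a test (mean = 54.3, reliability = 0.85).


T_est = rxx * X + (1 - rxx) * mean
T_est = 0.85 * 63 + 0.15 * 54.3
T_est = 53.55 + 8.145
T_est = 61.695

61.695


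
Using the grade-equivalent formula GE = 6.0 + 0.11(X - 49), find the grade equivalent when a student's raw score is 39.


raw - median = 39 - 49 = -10
slope * diff = 0.11 * -10 = -1.1
GE = 6.0 + -1.1
GE = 4.9

4.9


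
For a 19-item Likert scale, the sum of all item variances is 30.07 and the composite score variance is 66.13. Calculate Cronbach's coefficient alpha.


alpha = (k/(k-1)) * (1 - sum(si^2)/s_total^2)
= (19/18) * (1 - 30.07/66.13)
alpha = 0.5756

0.5756


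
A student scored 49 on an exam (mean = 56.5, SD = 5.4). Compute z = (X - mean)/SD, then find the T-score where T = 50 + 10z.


z = (X - mean) / SD = (49 - 56.5) / 5.4
z = -7.5 / 5.4
z = -1.3889
T-score = T = 50 + 10z
Carry z at full precision (z = -7.5 / 5.4) into the conversion:
T-score = 50 + 10 * (-7.5 / 5.4) = 50 + -75 / 5.4
T-score = 50 + -13.8889
T-score = 36.1111

36.1111


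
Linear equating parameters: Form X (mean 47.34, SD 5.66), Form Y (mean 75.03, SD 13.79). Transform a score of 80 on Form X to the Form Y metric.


slope = SD_Y / SD_X = 13.79 / 5.66 ~ 2.4364
intercept = mean_Y - slope * mean_X = 75.03 - (13.79 / 5.66) * 47.34 ~ -40.309
Y = slope * X + intercept. To avoid rounding drift from the rounded slope/intercept, evaluate the equivalent form Y = mean_Y + SD_Y * (X - mean_X) / SD_X at full precision:
Y = 75.03 + 13.79 * (80 - 47.34) / 5.66
Y = 75.03 + 13.79 * 32.66 / 5.66
Y = 75.03 + 450.3814 / 5.66
Y = 75.03 + 79.5727
Y = 154.6027

154.6027


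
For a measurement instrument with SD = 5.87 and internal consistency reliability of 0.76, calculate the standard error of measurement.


SEM = SD * sqrt(1 - rxx)
SEM = 5.87 * sqrt(1 - 0.76)
SEM = 5.87 * sqrt(0.24) = 5.87 * 0.489898
SEM = 2.8757

2.8757


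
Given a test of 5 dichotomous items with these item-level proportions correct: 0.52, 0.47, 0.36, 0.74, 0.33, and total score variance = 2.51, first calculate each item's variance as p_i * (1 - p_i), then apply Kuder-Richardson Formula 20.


For each item, compute p_i * q_i:
  Item 1: 0.52 * 0.48 = 0.2496
  Item 2: 0.47 * 0.53 = 0.2491
  Item 3: 0.36 * 0.64 = 0.2304
  Item 4: 0.74 * 0.26 = 0.1924
  Item 5: 0.33 * 0.67 = 0.2211
Sum(p_i * q_i) = 0.2496 + 0.2491 + 0.2304 + 0.1924 + 0.2211 = 1.1426
KR-20 = (k/(k-1)) * (1 - Sum(p_i*q_i) / Var_total)
= (5/4) * (1 - 1.1426/2.51)
= 1.25 * 0.5448
KR-20 = 0.681

0.681


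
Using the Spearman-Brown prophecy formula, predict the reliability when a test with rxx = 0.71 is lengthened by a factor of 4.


r_new = (n * rxx) / (1 + (n-1) * rxx)
r_new = (4 * 0.71) / (1 + 3 * 0.71)
r_new = 2.84 / 3.13
r_new = 0.9073

0.9073


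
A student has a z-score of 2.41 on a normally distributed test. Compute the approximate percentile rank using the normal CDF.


CDF(z) = 0.5 * (1 + erf(z/sqrt(2)))
erf(1.7041) = 0.984
CDF = 0.992
Percentile rank = 0.992 * 100 = 99.2

99.2


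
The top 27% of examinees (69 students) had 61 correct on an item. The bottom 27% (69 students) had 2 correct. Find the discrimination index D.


p_upper = 61/69 = 0.8841
p_lower = 2/69 = 0.029
D = 0.8841 - 0.029 = 0.8551

0.8551


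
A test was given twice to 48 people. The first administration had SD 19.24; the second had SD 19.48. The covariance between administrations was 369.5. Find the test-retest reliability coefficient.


r = cov(X,Y) / (SD_X * SD_Y)
r = 369.5 / (19.24 * 19.48)
r = 369.5 / 374.7952
r = 0.9859

0.9859


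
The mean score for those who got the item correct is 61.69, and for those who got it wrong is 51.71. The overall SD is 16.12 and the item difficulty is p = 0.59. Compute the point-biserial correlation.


q = 1 - p = 0.41
rpb = ((M1 - M0) / SD) * sqrt(p * q)
rpb = ((61.69 - 51.71) / 16.12) * sqrt(0.59 * 0.41)
rpb = 0.3045

0.3045


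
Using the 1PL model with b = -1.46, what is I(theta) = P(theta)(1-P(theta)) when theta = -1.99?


P = 1/(1+exp(-(-1.99--1.46))) = 0.3705
I = P*(1-P) = 0.3705 * 0.6295
I = 0.2332

0.2332


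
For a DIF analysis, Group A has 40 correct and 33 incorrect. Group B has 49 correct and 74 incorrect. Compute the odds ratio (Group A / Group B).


Odds_A = 40/33 = 1.2121
Odds_B = 49/74 = 0.6622
OR = Odds_A / Odds_B = 1.2121 / 0.6622
Exactly, OR = (40 * 74) / (33 * 49) = 2960 / 1617
OR = 1.8306

1.8306


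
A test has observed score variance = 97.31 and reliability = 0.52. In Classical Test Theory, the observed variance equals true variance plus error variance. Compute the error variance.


var_true = rxx * var_obs = 0.52 * 97.31 = 50.6012
var_error = var_obs - var_true
var_error = 97.31 - 50.6012
var_error = 46.7088

46.7088


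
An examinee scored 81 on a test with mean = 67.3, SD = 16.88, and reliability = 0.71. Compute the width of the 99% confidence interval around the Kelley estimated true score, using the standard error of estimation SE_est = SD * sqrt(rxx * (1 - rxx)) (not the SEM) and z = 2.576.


True score estimate = 0.71*81 + 0.29*67.3 = 77.027
SE_est = SD * sqrt(rxx * (1 - rxx)) = 16.88 * sqrt(0.71 * 0.29) = 16.88 * sqrt(0.2059) = 7.659503
CI = T_est +/- z * SE_est, so width = 2 * z * SE_est = 2 * 2.576 * 7.659503
Width = 39.4618

39.4618


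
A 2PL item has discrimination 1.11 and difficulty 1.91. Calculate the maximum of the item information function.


For 2PL, max info at theta = b = 1.91
I_max = a^2 / 4 = 1.11^2 / 4
= 1.2321 / 4
I_max = 0.308

0.308


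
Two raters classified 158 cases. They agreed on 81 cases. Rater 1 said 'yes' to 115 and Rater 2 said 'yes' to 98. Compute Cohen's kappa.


P_o = 81/158 = 0.512658
P_e = (115*98 + 43*60) / 24964 = 0.554799
kappa = (P_o - P_e) / (1 - P_e)
kappa = (0.512658 - 0.554799) / (1 - 0.554799)
kappa = -0.0947

-0.0947


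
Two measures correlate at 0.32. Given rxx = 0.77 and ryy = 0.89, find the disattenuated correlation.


r_corrected = rxy / sqrt(rxx * ryy)
= 0.32 / sqrt(0.77 * 0.89)
= 0.32 / sqrt(0.6853)
= 0.32 / 0.827828
r_corrected = 0.3866

0.3866


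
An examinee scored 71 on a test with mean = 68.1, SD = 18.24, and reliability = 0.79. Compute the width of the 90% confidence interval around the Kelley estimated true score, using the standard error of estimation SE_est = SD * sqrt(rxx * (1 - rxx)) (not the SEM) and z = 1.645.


True score estimate = 0.79*71 + 0.21*68.1 = 70.391
SE_est = SD * sqrt(rxx * (1 - rxx)) = 18.24 * sqrt(0.79 * 0.21) = 18.24 * sqrt(0.1659) = 7.429302
CI = T_est +/- z * SE_est, so width = 2 * z * SE_est = 2 * 1.645 * 7.429302
Width = 24.4424

24.4424


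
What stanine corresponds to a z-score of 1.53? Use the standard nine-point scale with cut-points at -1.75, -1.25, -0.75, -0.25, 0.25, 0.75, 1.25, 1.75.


Stanine boundaries: [-1.75, -1.25, -0.75, -0.25, 0.25, 0.75, 1.25, 1.75]
z = 1.53
Check each boundary:
  z >= -1.75 -> could be stanine 2
  z >= -1.25 -> could be stanine 3
  z >= -0.75 -> could be stanine 4
  z >= -0.25 -> could be stanine 5
  z >= 0.25 -> could be stanine 6
  z >= 0.75 -> could be stanine 7
  z >= 1.25 -> could be stanine 8
  z < 1.75
Highest qualifying boundary gives stanine = 8

8


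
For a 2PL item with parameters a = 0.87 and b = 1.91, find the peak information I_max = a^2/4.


For 2PL, max info at theta = b = 1.91
I_max = a^2 / 4 = 0.87^2 / 4
= 0.7569 / 4
I_max = 0.1892

0.1892


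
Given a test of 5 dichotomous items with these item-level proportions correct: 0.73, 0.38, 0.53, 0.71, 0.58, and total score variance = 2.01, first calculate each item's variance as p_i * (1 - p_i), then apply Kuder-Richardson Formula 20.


For each item, compute p_i * q_i:
  Item 1: 0.73 * 0.27 = 0.1971
  Item 2: 0.38 * 0.62 = 0.2356
  Item 3: 0.53 * 0.47 = 0.2491
  Item 4: 0.71 * 0.29 = 0.2059
  Item 5: 0.58 * 0.42 = 0.2436
Sum(p_i * q_i) = 0.1971 + 0.2356 + 0.2491 + 0.2059 + 0.2436 = 1.1313
KR-20 = (k/(k-1)) * (1 - Sum(p_i*q_i) / Var_total)
= (5/4) * (1 - 1.1313/2.01)
= 1.25 * 0.4372
KR-20 = 0.5465

0.5465


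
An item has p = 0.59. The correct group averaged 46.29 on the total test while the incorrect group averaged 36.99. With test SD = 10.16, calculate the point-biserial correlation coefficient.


q = 1 - p = 0.41
rpb = ((M1 - M0) / SD) * sqrt(p * q)
rpb = ((46.29 - 36.99) / 10.16) * sqrt(0.59 * 0.41)
rpb = 0.4502

0.4502


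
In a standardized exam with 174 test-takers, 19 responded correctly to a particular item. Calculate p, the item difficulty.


Item difficulty p = number correct / total examinees
p = 19 / 174
p = 0.1092

0.1092


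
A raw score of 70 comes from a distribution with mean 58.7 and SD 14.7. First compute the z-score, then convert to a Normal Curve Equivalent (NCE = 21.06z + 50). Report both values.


z = (X - mean) / SD = (70 - 58.7) / 14.7
z = 11.3 / 14.7
z = 0.7687
NCE = NCE = 21.06z + 50
Carry z at full precision (z = 11.3 / 14.7) into the conversion:
NCE = 21.06 * (11.3 / 14.7) + 50 = 237.978 / 14.7 + 50
NCE = 16.189 + 50
NCE = 66.189

66.189


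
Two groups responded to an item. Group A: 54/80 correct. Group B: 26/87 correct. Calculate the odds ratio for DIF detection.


Odds_A = 54/26 = 2.0769
Odds_B = 26/61 = 0.4262
OR = Odds_A / Odds_B = 2.0769 / 0.4262
Exactly, OR = (54 * 61) / (26 * 26) = 3294 / 676
OR = 4.8728

4.8728


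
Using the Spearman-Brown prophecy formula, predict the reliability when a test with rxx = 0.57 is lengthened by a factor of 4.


r_new = (n * rxx) / (1 + (n-1) * rxx)
r_new = (4 * 0.57) / (1 + 3 * 0.57)
r_new = 2.28 / 2.71
r_new = 0.8413

0.8413


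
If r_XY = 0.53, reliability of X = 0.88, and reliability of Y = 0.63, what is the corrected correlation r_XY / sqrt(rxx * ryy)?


r_corrected = rxy / sqrt(rxx * ryy)
= 0.53 / sqrt(0.88 * 0.63)
= 0.53 / sqrt(0.5544)
= 0.53 / 0.74458
r_corrected = 0.7118

0.7118


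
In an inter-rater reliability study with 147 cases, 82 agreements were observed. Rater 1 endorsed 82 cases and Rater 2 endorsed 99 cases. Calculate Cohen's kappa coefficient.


P_o = 82/147 = 0.557823
P_e = (82*99 + 65*48) / 21609 = 0.520061
kappa = (P_o - P_e) / (1 - P_e)
kappa = (0.557823 - 0.520061) / (1 - 0.520061)
kappa = 0.0787

0.0787


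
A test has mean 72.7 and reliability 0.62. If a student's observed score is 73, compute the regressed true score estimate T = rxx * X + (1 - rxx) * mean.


T_est = rxx * X + (1 - rxx) * mean
T_est = 0.62 * 73 + 0.38 * 72.7
T_est = 45.26 + 27.626
T_est = 72.886

72.886


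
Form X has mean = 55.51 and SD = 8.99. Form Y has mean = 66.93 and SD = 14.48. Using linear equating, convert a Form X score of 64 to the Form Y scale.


slope = SD_Y / SD_X = 14.48 / 8.99 ~ 1.6107
intercept = mean_Y - slope * mean_X = 66.93 - (14.48 / 8.99) * 55.51 ~ -22.4788
Y = slope * X + intercept. To avoid rounding drift from the rounded slope/intercept, evaluate the equivalent form Y = mean_Y + SD_Y * (X - mean_X) / SD_X at full precision:
Y = 66.93 + 14.48 * (64 - 55.51) / 8.99
Y = 66.93 + 14.48 * 8.49 / 8.99
Y = 66.93 + 122.9352 / 8.99
Y = 66.93 + 13.6747
Y = 80.6047

80.6047


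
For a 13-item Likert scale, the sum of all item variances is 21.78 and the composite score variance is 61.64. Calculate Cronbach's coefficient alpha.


alpha = (k/(k-1)) * (1 - sum(si^2)/s_total^2)
= (13/12) * (1 - 21.78/61.64)
alpha = 0.7005

0.7005


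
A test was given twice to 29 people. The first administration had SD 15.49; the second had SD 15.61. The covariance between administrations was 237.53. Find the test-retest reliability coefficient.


r = cov(X,Y) / (SD_X * SD_Y)
r = 237.53 / (15.49 * 15.61)
r = 237.53 / 241.7989
r = 0.9823

0.9823


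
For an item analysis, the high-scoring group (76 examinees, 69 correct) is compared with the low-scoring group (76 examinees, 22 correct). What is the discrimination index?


p_upper = 69/76 = 0.9079
p_lower = 22/76 = 0.2895
D = 0.9079 - 0.2895 = 0.6184

0.6184


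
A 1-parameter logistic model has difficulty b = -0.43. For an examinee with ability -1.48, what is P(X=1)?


theta - b = -1.48 - -0.43 = -1.05
exp(-(theta - b)) = exp(1.05) = 2.8577
P = 1 / (1 + 2.8577)
P = 0.2592

0.2592


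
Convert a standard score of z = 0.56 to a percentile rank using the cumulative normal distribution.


CDF(z) = 0.5 * (1 + erf(z/sqrt(2)))
erf(0.396) = 0.4245
CDF = 0.7123
Percentile rank = 0.7123 * 100 = 71.23

71.23


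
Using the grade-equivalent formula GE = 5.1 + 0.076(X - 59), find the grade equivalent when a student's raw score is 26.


raw - median = 26 - 59 = -33
slope * diff = 0.076 * -33 = -2.508
GE = 5.1 + -2.508
GE = 2.592

2.592


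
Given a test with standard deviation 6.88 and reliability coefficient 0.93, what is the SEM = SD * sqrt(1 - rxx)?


SEM = SD * sqrt(1 - rxx)
SEM = 6.88 * sqrt(1 - 0.93)
SEM = 6.88 * sqrt(0.07) = 6.88 * 0.264575
SEM = 1.8203

1.8203


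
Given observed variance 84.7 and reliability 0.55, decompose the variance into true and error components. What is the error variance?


var_true = rxx * var_obs = 0.55 * 84.7 = 46.585
var_error = var_obs - var_true
var_error = 84.7 - 46.585
var_error = 38.115

38.115


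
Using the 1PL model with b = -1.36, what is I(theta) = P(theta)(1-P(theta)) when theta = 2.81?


P = 1/(1+exp(-(2.81--1.36))) = 0.9848
I = P*(1-P) = 0.9848 * 0.0152
I = 0.015

0.015


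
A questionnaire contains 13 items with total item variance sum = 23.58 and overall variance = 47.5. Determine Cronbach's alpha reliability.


alpha = (k/(k-1)) * (1 - sum(si^2)/s_total^2)
= (13/12) * (1 - 23.58/47.5)
alpha = 0.5455

0.5455


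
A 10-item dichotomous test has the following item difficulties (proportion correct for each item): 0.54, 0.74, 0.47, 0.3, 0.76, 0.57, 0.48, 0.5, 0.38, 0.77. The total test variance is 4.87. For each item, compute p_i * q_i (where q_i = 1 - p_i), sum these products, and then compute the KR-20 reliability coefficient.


For each item, compute p_i * q_i:
  Item 1: 0.54 * 0.46 = 0.2484
  Item 2: 0.74 * 0.26 = 0.1924
  Item 3: 0.47 * 0.53 = 0.2491
  Item 4: 0.3 * 0.7 = 0.21
  Item 5: 0.76 * 0.24 = 0.1824
  Item 6: 0.57 * 0.43 = 0.2451
  Item 7: 0.48 * 0.52 = 0.2496
  Item 8: 0.5 * 0.5 = 0.25
  Item 9: 0.38 * 0.62 = 0.2356
  Item 10: 0.77 * 0.23 = 0.1771
Sum(p_i * q_i) = 0.2484 + 0.1924 + 0.2491 + 0.21 + 0.1824 + 0.2451 + 0.2496 + 0.25 + 0.2356 + 0.1771 = 2.2397
KR-20 = (k/(k-1)) * (1 - Sum(p_i*q_i) / Var_total)
= (10/9) * (1 - 2.2397/4.87)
= 1.1111 * 0.5401
KR-20 = 0.6001

0.6001


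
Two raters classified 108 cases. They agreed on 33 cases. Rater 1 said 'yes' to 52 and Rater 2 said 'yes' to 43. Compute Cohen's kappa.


P_o = 33/108 = 0.305556
P_e = (52*43 + 56*65) / 11664 = 0.503772
kappa = (P_o - P_e) / (1 - P_e)
kappa = (0.305556 - 0.503772) / (1 - 0.503772)
kappa = -0.3994

-0.3994


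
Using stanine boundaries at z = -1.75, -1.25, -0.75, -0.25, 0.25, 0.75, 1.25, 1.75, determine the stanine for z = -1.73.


Stanine boundaries: [-1.75, -1.25, -0.75, -0.25, 0.25, 0.75, 1.25, 1.75]
z = -1.73
Check each boundary:
  z >= -1.75 -> could be stanine 2
  z < -1.25
  z < -0.75
  z < -0.25
  z < 0.25
  z < 0.75
  z < 1.25
  z < 1.75
Highest qualifying boundary gives stanine = 2

2


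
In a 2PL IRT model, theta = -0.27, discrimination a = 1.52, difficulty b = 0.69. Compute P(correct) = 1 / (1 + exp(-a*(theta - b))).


a*(theta - b) = 1.52 * (-0.27 - 0.69) = -1.4592
exp(--1.4592) = 4.3025
P = 1 / (1 + 4.3025)
P = 0.1886

0.1886


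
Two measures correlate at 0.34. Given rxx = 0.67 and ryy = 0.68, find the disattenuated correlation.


r_corrected = rxy / sqrt(rxx * ryy)
= 0.34 / sqrt(0.67 * 0.68)
= 0.34 / sqrt(0.4556)
= 0.34 / 0.674981
r_corrected = 0.5037

0.5037


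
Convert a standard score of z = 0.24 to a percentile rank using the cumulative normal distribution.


CDF(z) = 0.5 * (1 + erf(z/sqrt(2)))
erf(0.1697) = 0.1897
CDF = 0.5948
Percentile rank = 0.5948 * 100 = 59.48

59.48


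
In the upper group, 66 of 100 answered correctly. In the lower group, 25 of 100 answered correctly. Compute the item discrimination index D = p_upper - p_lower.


p_upper = 66/100 = 0.66
p_lower = 25/100 = 0.25
D = 0.66 - 0.25 = 0.41

0.41


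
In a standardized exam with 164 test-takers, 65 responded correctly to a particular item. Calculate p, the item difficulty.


Item difficulty p = number correct / total examinees
p = 65 / 164
p = 0.3963

0.3963


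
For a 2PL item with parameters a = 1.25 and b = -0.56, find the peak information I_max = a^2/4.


For 2PL, max info at theta = b = -0.56
I_max = a^2 / 4 = 1.25^2 / 4
= 1.5625 / 4
I_max = 0.3906

0.3906


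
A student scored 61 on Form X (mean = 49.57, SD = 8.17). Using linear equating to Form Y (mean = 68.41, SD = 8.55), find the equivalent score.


slope = SD_Y / SD_X = 8.55 / 8.17 ~ 1.0465
intercept = mean_Y - slope * mean_X = 68.41 - (8.55 / 8.17) * 49.57 ~ 16.5344
Y = slope * X + intercept. To avoid rounding drift from the rounded slope/intercept, evaluate the equivalent form Y = mean_Y + SD_Y * (X - mean_X) / SD_X at full precision:
Y = 68.41 + 8.55 * (61 - 49.57) / 8.17
Y = 68.41 + 8.55 * 11.43 / 8.17
Y = 68.41 + 97.7265 / 8.17
Y = 68.41 + 11.9616
Y = 80.3716

80.3716


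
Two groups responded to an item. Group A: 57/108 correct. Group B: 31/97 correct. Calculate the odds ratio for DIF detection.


Odds_A = 57/51 = 1.1176
Odds_B = 31/66 = 0.4697
OR = Odds_A / Odds_B = 1.1176 / 0.4697
Exactly, OR = (57 * 66) / (51 * 31) = 3762 / 1581
OR = 2.3795

2.3795


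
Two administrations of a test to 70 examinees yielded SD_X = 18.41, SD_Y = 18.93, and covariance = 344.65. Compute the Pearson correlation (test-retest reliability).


r = cov(X,Y) / (SD_X * SD_Y)
r = 344.65 / (18.41 * 18.93)
r = 344.65 / 348.5013
r = 0.9889

0.9889


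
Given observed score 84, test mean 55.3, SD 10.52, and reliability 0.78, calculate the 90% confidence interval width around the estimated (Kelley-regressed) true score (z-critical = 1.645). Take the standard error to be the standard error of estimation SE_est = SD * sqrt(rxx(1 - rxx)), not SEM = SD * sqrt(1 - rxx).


True score estimate = 0.78*84 + 0.22*55.3 = 77.686
SE_est = SD * sqrt(rxx * (1 - rxx)) = 10.52 * sqrt(0.78 * 0.22) = 10.52 * sqrt(0.1716) = 4.357871
CI = T_est +/- z * SE_est, so width = 2 * z * SE_est = 2 * 1.645 * 4.357871
Width = 14.3374

14.3374


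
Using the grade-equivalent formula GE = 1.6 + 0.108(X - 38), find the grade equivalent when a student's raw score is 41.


raw - median = 41 - 38 = 3
slope * diff = 0.108 * 3 = 0.324
GE = 1.6 + 0.324
GE = 1.924

1.924


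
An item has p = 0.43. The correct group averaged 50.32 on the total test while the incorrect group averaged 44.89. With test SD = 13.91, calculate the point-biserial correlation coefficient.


q = 1 - p = 0.57
rpb = ((M1 - M0) / SD) * sqrt(p * q)
rpb = ((50.32 - 44.89) / 13.91) * sqrt(0.43 * 0.57)
rpb = 0.1933

0.1933


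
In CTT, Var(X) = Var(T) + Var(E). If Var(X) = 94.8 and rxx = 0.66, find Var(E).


var_true = rxx * var_obs = 0.66 * 94.8 = 62.568
var_error = var_obs - var_true
var_error = 94.8 - 62.568
var_error = 32.232

32.232


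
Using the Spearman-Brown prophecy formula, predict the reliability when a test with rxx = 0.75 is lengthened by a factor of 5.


r_new = (n * rxx) / (1 + (n-1) * rxx)
r_new = (5 * 0.75) / (1 + 4 * 0.75)
r_new = 3.75 / 4.0
r_new = 0.9375

0.9375


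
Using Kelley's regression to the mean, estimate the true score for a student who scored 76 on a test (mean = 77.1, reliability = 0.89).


T_est = rxx * X + (1 - rxx) * mean
T_est = 0.89 * 76 + 0.11 * 77.1
T_est = 67.64 + 8.481
T_est = 76.121

76.121


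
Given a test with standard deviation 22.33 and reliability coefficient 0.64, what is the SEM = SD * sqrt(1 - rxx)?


SEM = SD * sqrt(1 - rxx)
SEM = 22.33 * sqrt(1 - 0.64)
SEM = 22.33 * sqrt(0.36) = 22.33 * 0.6
SEM = 13.398

13.398


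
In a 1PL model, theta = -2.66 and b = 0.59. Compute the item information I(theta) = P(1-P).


P = 1/(1+exp(-(-2.66-0.59))) = 0.0373
I = P*(1-P) = 0.0373 * 0.9627
I = 0.0359

0.0359


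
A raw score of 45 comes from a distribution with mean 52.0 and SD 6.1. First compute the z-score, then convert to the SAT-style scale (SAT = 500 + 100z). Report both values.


z = (X - mean) / SD = (45 - 52.0) / 6.1
z = -7.0 / 6.1
z = -1.1475
SAT-scale = SAT = 500 + 100z
Carry z at full precision (z = -7.0 / 6.1) into the conversion:
SAT-scale = 500 + 100 * (-7.0 / 6.1) = 500 + -700 / 6.1
SAT-scale = 500 + -114.7541
SAT-scale = 385.2459

385.2459


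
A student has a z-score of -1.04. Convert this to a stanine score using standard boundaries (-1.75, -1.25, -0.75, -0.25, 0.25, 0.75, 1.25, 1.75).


Stanine boundaries: [-1.75, -1.25, -0.75, -0.25, 0.25, 0.75, 1.25, 1.75]
z = -1.04
Check each boundary:
  z >= -1.75 -> could be stanine 2
  z >= -1.25 -> could be stanine 3
  z < -0.75
  z < -0.25
  z < 0.25
  z < 0.75
  z < 1.25
  z < 1.75
Highest qualifying boundary gives stanine = 3

3


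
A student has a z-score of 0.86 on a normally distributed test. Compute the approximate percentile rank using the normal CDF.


CDF(z) = 0.5 * (1 + erf(z/sqrt(2)))
erf(0.6081) = 0.6102
CDF = 0.8051
Percentile rank = 0.8051 * 100 = 80.51

80.51


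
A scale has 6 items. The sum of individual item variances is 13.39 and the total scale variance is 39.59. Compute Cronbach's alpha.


alpha = (k/(k-1)) * (1 - sum(si^2)/s_total^2)
= (6/5) * (1 - 13.39/39.59)
alpha = 0.7941

0.7941


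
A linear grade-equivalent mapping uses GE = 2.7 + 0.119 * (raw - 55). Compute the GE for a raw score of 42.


raw - median = 42 - 55 = -13
slope * diff = 0.119 * -13 = -1.547
GE = 2.7 + -1.547
GE = 1.153

1.153


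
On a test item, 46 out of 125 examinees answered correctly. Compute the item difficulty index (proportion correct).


Item difficulty p = number correct / total examinees
p = 46 / 125
p = 0.368

0.368


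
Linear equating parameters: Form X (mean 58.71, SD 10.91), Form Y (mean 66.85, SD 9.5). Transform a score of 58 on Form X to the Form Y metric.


slope = SD_Y / SD_X = 9.5 / 10.91 ~ 0.8708
intercept = mean_Y - slope * mean_X = 66.85 - (9.5 / 10.91) * 58.71 ~ 15.7276
Y = slope * X + intercept. To avoid rounding drift from the rounded slope/intercept, evaluate the equivalent form Y = mean_Y + SD_Y * (X - mean_X) / SD_X at full precision:
Y = 66.85 + 9.5 * (58 - 58.71) / 10.91
Y = 66.85 - 9.5 * 0.71 / 10.91
Y = 66.85 - 6.745 / 10.91
Y = 66.85 - 0.6182
Y = 66.2318

66.2318


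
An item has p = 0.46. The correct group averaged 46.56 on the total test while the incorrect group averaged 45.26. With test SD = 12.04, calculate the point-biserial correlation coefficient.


q = 1 - p = 0.54
rpb = ((M1 - M0) / SD) * sqrt(p * q)
rpb = ((46.56 - 45.26) / 12.04) * sqrt(0.46 * 0.54)
rpb = 0.0538

0.0538


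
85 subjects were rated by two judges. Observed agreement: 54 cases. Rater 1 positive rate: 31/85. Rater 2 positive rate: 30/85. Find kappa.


P_o = 54/85 = 0.635294
P_e = (31*30 + 54*55) / 7225 = 0.539792
kappa = (P_o - P_e) / (1 - P_e)
kappa = (0.635294 - 0.539792) / (1 - 0.539792)
kappa = 0.2075

0.2075


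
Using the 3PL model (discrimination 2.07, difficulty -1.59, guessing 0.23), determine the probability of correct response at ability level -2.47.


logit = 2.07*(-2.47 - -1.59) = -1.8216
P* = 1/(1 + exp(--1.8216)) = 0.1392
P = 0.23 + (1 - 0.23) * 0.1392
P = 0.3372

0.3372


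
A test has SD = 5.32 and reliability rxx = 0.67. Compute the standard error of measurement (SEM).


SEM = SD * sqrt(1 - rxx)
SEM = 5.32 * sqrt(1 - 0.67)
SEM = 5.32 * sqrt(0.33) = 5.32 * 0.574456
SEM = 3.0561

3.0561


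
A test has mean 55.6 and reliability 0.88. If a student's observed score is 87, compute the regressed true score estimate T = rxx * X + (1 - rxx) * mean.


T_est = rxx * X + (1 - rxx) * mean
T_est = 0.88 * 87 + 0.12 * 55.6
T_est = 76.56 + 6.672
T_est = 83.232

83.232


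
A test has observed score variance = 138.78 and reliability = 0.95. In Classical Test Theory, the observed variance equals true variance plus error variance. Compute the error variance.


var_true = rxx * var_obs = 0.95 * 138.78 = 131.841
var_error = var_obs - var_true
var_error = 138.78 - 131.841
var_error = 6.939

6.939


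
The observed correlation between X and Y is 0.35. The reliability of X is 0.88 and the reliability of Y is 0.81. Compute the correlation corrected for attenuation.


r_corrected = rxy / sqrt(rxx * ryy)
= 0.35 / sqrt(0.88 * 0.81)
= 0.35 / sqrt(0.7128)
= 0.35 / 0.844275
r_corrected = 0.4146

0.4146


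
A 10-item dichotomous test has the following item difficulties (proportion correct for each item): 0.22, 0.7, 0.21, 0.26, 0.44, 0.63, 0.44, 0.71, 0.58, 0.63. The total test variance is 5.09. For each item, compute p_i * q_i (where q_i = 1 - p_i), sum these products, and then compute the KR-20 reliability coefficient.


For each item, compute p_i * q_i:
  Item 1: 0.22 * 0.78 = 0.1716
  Item 2: 0.7 * 0.3 = 0.21
  Item 3: 0.21 * 0.79 = 0.1659
  Item 4: 0.26 * 0.74 = 0.1924
  Item 5: 0.44 * 0.56 = 0.2464
  Item 6: 0.63 * 0.37 = 0.2331
  Item 7: 0.44 * 0.56 = 0.2464
  Item 8: 0.71 * 0.29 = 0.2059
  Item 9: 0.58 * 0.42 = 0.2436
  Item 10: 0.63 * 0.37 = 0.2331
Sum(p_i * q_i) = 0.1716 + 0.21 + 0.1659 + 0.1924 + 0.2464 + 0.2331 + 0.2464 + 0.2059 + 0.2436 + 0.2331 = 2.1484
KR-20 = (k/(k-1)) * (1 - Sum(p_i*q_i) / Var_total)
= (10/9) * (1 - 2.1484/5.09)
= 1.1111 * 0.5779
KR-20 = 0.6421

0.6421


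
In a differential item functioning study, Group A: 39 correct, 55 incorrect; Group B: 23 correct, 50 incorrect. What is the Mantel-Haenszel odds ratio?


Odds_A = 39/55 = 0.7091
Odds_B = 23/50 = 0.46
OR = Odds_A / Odds_B = 0.7091 / 0.46
Exactly, OR = (39 * 50) / (55 * 23) = 1950 / 1265
OR = 1.5415

1.5415
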